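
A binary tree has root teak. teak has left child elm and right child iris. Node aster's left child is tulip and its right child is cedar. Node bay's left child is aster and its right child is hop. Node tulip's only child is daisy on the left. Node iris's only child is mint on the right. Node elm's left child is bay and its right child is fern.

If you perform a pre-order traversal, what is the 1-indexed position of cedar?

Pre-order visits the node, then its left subtree, then its right subtree.
Visit teak.
At teak: go left to elm.
  Visit elm.
  At elm: go left to bay.
    Visit bay.
    At bay: go left to aster.
      Visit aster.
      At aster: go left to tulip.
        Visit tulip.
        At tulip: go left to daisy.
          daisy is a leaf — visit daisy.
        At tulip: no right child.
      At aster: go right to cedar.
        cedar is a leaf — visit cedar.
    At bay: go right to hop.
      hop is a leaf — visit hop.
  At elm: go right to fern.
    fern is a leaf — visit fern.
At teak: go right to iris.
  Visit iris.
  At iris: no left child.
  At iris: go right to mint.
    mint is a leaf — visit mint.
Full pre-order sequence: teak, elm, bay, aster, tulip, daisy, cedar, hop, fern, iris, mint.

7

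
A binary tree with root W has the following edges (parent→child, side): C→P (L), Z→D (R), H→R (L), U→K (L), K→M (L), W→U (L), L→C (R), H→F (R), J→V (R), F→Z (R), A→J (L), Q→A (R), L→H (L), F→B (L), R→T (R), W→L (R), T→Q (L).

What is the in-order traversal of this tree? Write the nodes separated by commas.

M, K, U, W, R, Q, J, V, A, T, H, B, F, Z, D, L, P, C

In-order visits the left subtree, then the node, then the right subtree.
At W: go left to U.
  At U: go left to K.
    At K: go left to M.
      M is a leaf — visit M.
    Visit K.
    At K: no right child.
  Visit U.
  At U: no right child.
Visit W.
At W: go right to L.
  At L: go left to H.
    At H: go left to R.
      At R: no left child.
      Visit R.
      At R: go right to T.
        At T: go left to Q.
          At Q: no left child.
          Visit Q.
          At Q: go right to A.
            At A: go left to J.
              At J: no left child.
              Visit J.
              At J: go right to V.
                V is a leaf — visit V.
            Visit A.
            At A: no right child.
        Visit T.
        At T: no right child.
    Visit H.
    At H: go right to F.
      At F: go left to B.
        B is a leaf — visit B.
      Visit F.
      At F: go right to Z.
        At Z: no left child.
        Visit Z.
        At Z: go right to D.
          D is a leaf — visit D.
  Visit L.
  At L: go right to C.
    At C: go left to P.
      P is a leaf — visit P.
    Visit C.
    At C: no right child.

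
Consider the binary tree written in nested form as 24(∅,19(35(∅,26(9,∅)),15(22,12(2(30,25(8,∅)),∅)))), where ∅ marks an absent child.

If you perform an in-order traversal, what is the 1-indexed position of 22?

In-order visits the left subtree, then the node, then the right subtree.
At 24: no left child.
Visit 24.
At 24: go right to 19.
  At 19: go left to 35.
    At 35: no left child.
    Visit 35.
    At 35: go right to 26.
      At 26: go left to 9.
        9 is a leaf — visit 9.
      Visit 26.
      At 26: no right child.
  Visit 19.
  At 19: go right to 15.
    At 15: go left to 22.
      22 is a leaf — visit 22.
    Visit 15.
    At 15: go right to 12.
      At 12: go left to 2.
        At 2: go left to 30.
          30 is a leaf — visit 30.
        Visit 2.
        At 2: go right to 25.
          At 25: go left to 8.
            8 is a leaf — visit 8.
          Visit 25.
          At 25: no right child.
      Visit 12.
      At 12: no right child.
Full in-order sequence: 24, 35, 9, 26, 19, 22, 15, 30, 2, 8, 25, 12.

6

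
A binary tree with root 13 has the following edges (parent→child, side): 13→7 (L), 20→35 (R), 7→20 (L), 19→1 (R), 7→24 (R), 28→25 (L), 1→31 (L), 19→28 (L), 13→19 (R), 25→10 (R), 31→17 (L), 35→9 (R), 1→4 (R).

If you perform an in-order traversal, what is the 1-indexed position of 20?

1

In-order visits the left subtree, then the node, then the right subtree.
At 13: go left to 7.
  At 7: go left to 20.
    At 20: no left child.
    Visit 20.
    At 20: go right to 35.
      At 35: no left child.
      Visit 35.
      At 35: go right to 9.
        9 is a leaf — visit 9.
  Visit 7.
  At 7: go right to 24.
    24 is a leaf — visit 24.
Visit 13.
At 13: go right to 19.
  At 19: go left to 28.
    At 28: go left to 25.
      At 25: no left child.
      Visit 25.
      At 25: go right to 10.
        10 is a leaf — visit 10.
    Visit 28.
    At 28: no right child.
  Visit 19.
  At 19: go right to 1.
    At 1: go left to 31.
      At 31: go left to 17.
        17 is a leaf — visit 17.
      Visit 31.
      At 31: no right child.
    Visit 1.
    At 1: go right to 4.
      4 is a leaf — visit 4.
Full in-order sequence: 20, 35, 9, 7, 24, 13, 25, 10, 28, 19, 17, 31, 1, 4.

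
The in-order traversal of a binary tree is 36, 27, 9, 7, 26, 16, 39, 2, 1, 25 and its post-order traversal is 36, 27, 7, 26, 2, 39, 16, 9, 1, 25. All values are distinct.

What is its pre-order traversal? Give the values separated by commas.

The last element of post-order is the root; it splits in-order into left and right subtrees.
Root 25: left subtree has 9 nodes {36, 27, 9, 7, 26, 16, 39, 2, 1}, right has 0 { }.
  Root 1: left subtree has 8 nodes {36, 27, 9, 7, 26, 16, 39, 2}, right has 0 { }.
    Root 9: left subtree has 2 nodes {36, 27}, right has 5 {7, 26, 16, 39, 2}.
      Root 27: left subtree has 1 node {36}, right has 0 { }.
      Root 16: left subtree has 2 nodes {7, 26}, right has 2 {39, 2}.
        Root 26: left subtree has 1 node {7}, right has 0 { }.
        Root 39: left subtree has 0 nodes { }, right has 1 {2}.

25, 1, 9, 27, 36, 16, 26, 7, 39, 2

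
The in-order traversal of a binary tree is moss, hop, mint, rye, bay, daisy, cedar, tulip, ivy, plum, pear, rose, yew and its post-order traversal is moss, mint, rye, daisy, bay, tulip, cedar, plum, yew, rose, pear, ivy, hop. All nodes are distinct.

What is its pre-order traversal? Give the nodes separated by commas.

hop, moss, ivy, cedar, bay, rye, mint, daisy, tulip, pear, plum, rose, yew

The last element of post-order is the root; it splits in-order into left and right subtrees.
Root hop: left subtree has 1 node {moss}, right has 11 {mint, rye, bay, daisy, cedar, tulip, ivy, plum, pear, rose, yew}.
  Root ivy: left subtree has 6 nodes {mint, rye, bay, daisy, cedar, tulip}, right has 4 {plum, pear, rose, yew}.
    Root cedar: left subtree has 4 nodes {mint, rye, bay, daisy}, right has 1 {tulip}.
      Root bay: left subtree has 2 nodes {mint, rye}, right has 1 {daisy}.
        Root rye: left subtree has 1 node {mint}, right has 0 { }.
    Root pear: left subtree has 1 node {plum}, right has 2 {rose, yew}.
      Root rose: left subtree has 0 nodes { }, right has 1 {yew}.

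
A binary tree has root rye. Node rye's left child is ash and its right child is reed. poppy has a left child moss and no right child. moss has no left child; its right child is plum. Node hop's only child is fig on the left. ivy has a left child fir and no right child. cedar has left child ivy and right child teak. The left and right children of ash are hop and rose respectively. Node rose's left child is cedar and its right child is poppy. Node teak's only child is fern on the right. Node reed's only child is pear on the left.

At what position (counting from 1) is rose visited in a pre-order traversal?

5

Pre-order visits the node, then its left subtree, then its right subtree.
Visit rye.
At rye: go left to ash.
  Visit ash.
  At ash: go left to hop.
    Visit hop.
    At hop: go left to fig.
      fig is a leaf — visit fig.
    At hop: no right child.
  At ash: go right to rose.
    Visit rose.
    At rose: go left to cedar.
      Visit cedar.
      At cedar: go left to ivy.
        Visit ivy.
        At ivy: go left to fir.
          fir is a leaf — visit fir.
        At ivy: no right child.
      At cedar: go right to teak.
        Visit teak.
        At teak: no left child.
        At teak: go right to fern.
          fern is a leaf — visit fern.
    At rose: go right to poppy.
      Visit poppy.
      At poppy: go left to moss.
        Visit moss.
        At moss: no left child.
        At moss: go right to plum.
          plum is a leaf — visit plum.
      At poppy: no right child.
At rye: go right to reed.
  Visit reed.
  At reed: go left to pear.
    pear is a leaf — visit pear.
  At reed: no right child.
Full pre-order sequence: rye, ash, hop, fig, rose, cedar, ivy, fir, teak, fern, poppy, moss, plum, reed, pear.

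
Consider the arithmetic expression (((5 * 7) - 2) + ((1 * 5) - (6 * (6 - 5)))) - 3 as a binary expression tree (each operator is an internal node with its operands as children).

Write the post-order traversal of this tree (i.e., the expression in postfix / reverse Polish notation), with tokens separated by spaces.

5 7 * 2 - 1 5 * 6 6 5 - * - + 3 -

Post-order on an expression tree gives postfix notation: for each operator, emit left operand, right operand, then the operator.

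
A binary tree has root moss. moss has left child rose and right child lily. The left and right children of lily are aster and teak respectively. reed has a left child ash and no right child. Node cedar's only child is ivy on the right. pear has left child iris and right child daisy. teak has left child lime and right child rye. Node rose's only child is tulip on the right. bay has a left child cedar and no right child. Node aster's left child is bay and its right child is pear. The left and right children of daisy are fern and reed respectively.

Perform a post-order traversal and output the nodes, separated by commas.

tulip, rose, ivy, cedar, bay, iris, fern, ash, reed, daisy, pear, aster, lime, rye, teak, lily, moss

Post-order visits the left subtree, then the right subtree, then the node.
At moss: go left to rose.
  At rose: no left child.
  At rose: go right to tulip.
    tulip is a leaf — visit tulip.
  Visit rose.
At moss: go right to lily.
  At lily: go left to aster.
    At aster: go left to bay.
      At bay: go left to cedar.
        At cedar: no left child.
        At cedar: go right to ivy.
          ivy is a leaf — visit ivy.
        Visit cedar.
      At bay: no right child.
      Visit bay.
    At aster: go right to pear.
      At pear: go left to iris.
        iris is a leaf — visit iris.
      At pear: go right to daisy.
        At daisy: go left to fern.
          fern is a leaf — visit fern.
        At daisy: go right to reed.
          At reed: go left to ash.
            ash is a leaf — visit ash.
          At reed: no right child.
          Visit reed.
        Visit daisy.
      Visit pear.
    Visit aster.
  At lily: go right to teak.
    At teak: go left to lime.
      lime is a leaf — visit lime.
    At teak: go right to rye.
      rye is a leaf — visit rye.
    Visit teak.
  Visit lily.
Visit moss.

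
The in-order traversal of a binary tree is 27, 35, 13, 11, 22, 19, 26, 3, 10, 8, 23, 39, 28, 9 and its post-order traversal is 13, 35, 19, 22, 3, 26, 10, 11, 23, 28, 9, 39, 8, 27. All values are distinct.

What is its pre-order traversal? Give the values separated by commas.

27, 8, 11, 35, 13, 10, 26, 22, 19, 3, 39, 23, 9, 28

The last element of post-order is the root; it splits in-order into left and right subtrees.
Root 27: left subtree has 0 nodes { }, right has 13 {35, 13, 11, 22, 19, 26, 3, 10, 8, 23, 39, 28, 9}.
  Root 8: left subtree has 8 nodes {35, 13, 11, 22, 19, 26, 3, 10}, right has 4 {23, 39, 28, 9}.
    Root 11: left subtree has 2 nodes {35, 13}, right has 5 {22, 19, 26, 3, 10}.
      Root 35: left subtree has 0 nodes { }, right has 1 {13}.
      Root 10: left subtree has 4 nodes {22, 19, 26, 3}, right has 0 { }.
        Root 26: left subtree has 2 nodes {22, 19}, right has 1 {3}.
          Root 22: left subtree has 0 nodes { }, right has 1 {19}.
    Root 39: left subtree has 1 node {23}, right has 2 {28, 9}.
      Root 9: left subtree has 1 node {28}, right has 0 { }.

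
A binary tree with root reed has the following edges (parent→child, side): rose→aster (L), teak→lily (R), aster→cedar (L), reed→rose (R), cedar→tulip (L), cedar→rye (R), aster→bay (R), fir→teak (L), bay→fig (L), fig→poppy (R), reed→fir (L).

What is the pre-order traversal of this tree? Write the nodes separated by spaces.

Pre-order visits the node, then its left subtree, then its right subtree.
Visit reed.
At reed: go left to fir.
  Visit fir.
  At fir: go left to teak.
    Visit teak.
    At teak: no left child.
    At teak: go right to lily.
      lily is a leaf — visit lily.
  At fir: no right child.
At reed: go right to rose.
  Visit rose.
  At rose: go left to aster.
    Visit aster.
    At aster: go left to cedar.
      Visit cedar.
      At cedar: go left to tulip.
        tulip is a leaf — visit tulip.
      At cedar: go right to rye.
        rye is a leaf — visit rye.
    At aster: go right to bay.
      Visit bay.
      At bay: go left to fig.
        Visit fig.
        At fig: no left child.
        At fig: go right to poppy.
          poppy is a leaf — visit poppy.
      At bay: no right child.
  At rose: no right child.

reed fir teak lily rose aster cedar tulip rye bay fig poppy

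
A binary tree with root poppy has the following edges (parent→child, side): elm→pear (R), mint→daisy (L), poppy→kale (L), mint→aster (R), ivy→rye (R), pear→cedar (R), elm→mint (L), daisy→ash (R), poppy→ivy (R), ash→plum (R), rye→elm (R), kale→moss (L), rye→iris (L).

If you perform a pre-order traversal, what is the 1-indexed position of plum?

11

Pre-order visits the node, then its left subtree, then its right subtree.
Visit poppy.
At poppy: go left to kale.
  Visit kale.
  At kale: go left to moss.
    moss is a leaf — visit moss.
  At kale: no right child.
At poppy: go right to ivy.
  Visit ivy.
  At ivy: no left child.
  At ivy: go right to rye.
    Visit rye.
    At rye: go left to iris.
      iris is a leaf — visit iris.
    At rye: go right to elm.
      Visit elm.
      At elm: go left to mint.
        Visit mint.
        At mint: go left to daisy.
          Visit daisy.
          At daisy: no left child.
          At daisy: go right to ash.
            Visit ash.
            At ash: no left child.
            At ash: go right to plum.
              plum is a leaf — visit plum.
        At mint: go right to aster.
          aster is a leaf — visit aster.
      At elm: go right to pear.
        Visit pear.
        At pear: no left child.
        At pear: go right to cedar.
          cedar is a leaf — visit cedar.
Full pre-order sequence: poppy, kale, moss, ivy, rye, iris, elm, mint, daisy, ash, plum, aster, pear, cedar.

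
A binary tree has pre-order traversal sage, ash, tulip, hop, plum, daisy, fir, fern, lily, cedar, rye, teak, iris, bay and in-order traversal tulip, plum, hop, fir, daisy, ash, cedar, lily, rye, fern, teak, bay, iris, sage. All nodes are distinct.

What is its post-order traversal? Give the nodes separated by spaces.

The first element of pre-order is the root; it splits in-order into left and right subtrees.
Root sage: left subtree has 13 nodes {tulip, plum, hop, fir, daisy, ash, cedar, lily, rye, fern, teak, bay, iris}, right has 0 { }.
  Root ash: left subtree has 5 nodes {tulip, plum, hop, fir, daisy}, right has 7 {cedar, lily, rye, fern, teak, bay, iris}.
    Root tulip: left subtree has 0 nodes { }, right has 4 {plum, hop, fir, daisy}.
      Root hop: left subtree has 1 node {plum}, right has 2 {fir, daisy}.
        Root daisy: left subtree has 1 node {fir}, right has 0 { }.
    Root fern: left subtree has 3 nodes {cedar, lily, rye}, right has 3 {teak, bay, iris}.
      Root lily: left subtree has 1 node {cedar}, right has 1 {rye}.
      Root teak: left subtree has 0 nodes { }, right has 2 {bay, iris}.
        Root iris: left subtree has 1 node {bay}, right has 0 { }.

plum fir daisy hop tulip cedar rye lily bay iris teak fern ash sage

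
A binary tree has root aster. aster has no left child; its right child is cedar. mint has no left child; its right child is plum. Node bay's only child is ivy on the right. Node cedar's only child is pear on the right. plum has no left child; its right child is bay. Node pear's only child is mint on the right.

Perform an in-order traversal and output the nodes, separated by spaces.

aster cedar pear mint plum bay ivy

In-order visits the left subtree, then the node, then the right subtree.
At aster: no left child.
Visit aster.
At aster: go right to cedar.
  At cedar: no left child.
  Visit cedar.
  At cedar: go right to pear.
    At pear: no left child.
    Visit pear.
    At pear: go right to mint.
      At mint: no left child.
      Visit mint.
      At mint: go right to plum.
        At plum: no left child.
        Visit plum.
        At plum: go right to bay.
          At bay: no left child.
          Visit bay.
          At bay: go right to ivy.
            ivy is a leaf — visit ivy.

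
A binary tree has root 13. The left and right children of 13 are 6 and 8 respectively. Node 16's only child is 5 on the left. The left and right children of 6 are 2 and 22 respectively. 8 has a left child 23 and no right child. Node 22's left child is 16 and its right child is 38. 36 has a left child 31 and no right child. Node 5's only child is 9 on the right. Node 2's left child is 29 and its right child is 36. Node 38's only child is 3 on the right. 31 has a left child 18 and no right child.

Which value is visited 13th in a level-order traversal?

Level-order visits nodes level by level from the root, left to right within each level.
Level 0: 13
Level 1: 6, 8
Level 2: 2, 22, 23
Level 3: 29, 36, 16, 38
Level 4: 31, 5, 3
Level 5: 18, 9
Full level-order sequence: 13, 6, 8, 2, 22, 23, 29, 36, 16, 38, 31, 5, 3, 18, 9.

3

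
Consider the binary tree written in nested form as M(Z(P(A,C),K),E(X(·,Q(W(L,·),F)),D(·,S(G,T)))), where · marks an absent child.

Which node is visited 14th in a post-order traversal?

D

Post-order visits the left subtree, then the right subtree, then the node.
At M: go left to Z.
  At Z: go left to P.
    At P: go left to A.
      A is a leaf — visit A.
    At P: go right to C.
      C is a leaf — visit C.
    Visit P.
  At Z: go right to K.
    K is a leaf — visit K.
  Visit Z.
At M: go right to E.
  At E: go left to X.
    At X: no left child.
    At X: go right to Q.
      At Q: go left to W.
        At W: go left to L.
          L is a leaf — visit L.
        At W: no right child.
        Visit W.
      At Q: go right to F.
        F is a leaf — visit F.
      Visit Q.
    Visit X.
  At E: go right to D.
    At D: no left child.
    At D: go right to S.
      At S: go left to G.
        G is a leaf — visit G.
      At S: go right to T.
        T is a leaf — visit T.
      Visit S.
    Visit D.
  Visit E.
Visit M.
Full post-order sequence: A, C, P, K, Z, L, W, F, Q, X, G, T, S, D, E, M.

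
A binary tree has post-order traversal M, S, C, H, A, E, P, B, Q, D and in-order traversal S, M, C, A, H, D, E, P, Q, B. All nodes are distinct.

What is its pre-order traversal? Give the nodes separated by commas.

The last element of post-order is the root; it splits in-order into left and right subtrees.
Root D: left subtree has 5 nodes {S, M, C, A, H}, right has 4 {E, P, Q, B}.
  Root A: left subtree has 3 nodes {S, M, C}, right has 1 {H}.
    Root C: left subtree has 2 nodes {S, M}, right has 0 { }.
      Root S: left subtree has 0 nodes { }, right has 1 {M}.
  Root Q: left subtree has 2 nodes {E, P}, right has 1 {B}.
    Root P: left subtree has 1 node {E}, right has 0 { }.

D, A, C, S, M, H, Q, P, E, B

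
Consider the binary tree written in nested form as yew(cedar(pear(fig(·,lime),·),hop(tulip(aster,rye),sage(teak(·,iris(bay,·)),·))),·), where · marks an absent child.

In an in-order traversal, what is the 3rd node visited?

In-order visits the left subtree, then the node, then the right subtree.
At yew: go left to cedar.
  At cedar: go left to pear.
    At pear: go left to fig.
      At fig: no left child.
      Visit fig.
      At fig: go right to lime.
        lime is a leaf — visit lime.
    Visit pear.
    At pear: no right child.
  Visit cedar.
  At cedar: go right to hop.
    At hop: go left to tulip.
      At tulip: go left to aster.
        aster is a leaf — visit aster.
      Visit tulip.
      At tulip: go right to rye.
        rye is a leaf — visit rye.
    Visit hop.
    At hop: go right to sage.
      At sage: go left to teak.
        At teak: no left child.
        Visit teak.
        At teak: go right to iris.
          At iris: go left to bay.
            bay is a leaf — visit bay.
          Visit iris.
          At iris: no right child.
      Visit sage.
      At sage: no right child.
Visit yew.
At yew: no right child.
Full in-order sequence: fig, lime, pear, cedar, aster, tulip, rye, hop, teak, bay, iris, sage, yew.

pear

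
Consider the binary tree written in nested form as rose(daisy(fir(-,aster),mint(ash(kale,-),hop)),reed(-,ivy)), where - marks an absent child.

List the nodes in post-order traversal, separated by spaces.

Post-order visits the left subtree, then the right subtree, then the node.
At rose: go left to daisy.
  At daisy: go left to fir.
    At fir: no left child.
    At fir: go right to aster.
      aster is a leaf — visit aster.
    Visit fir.
  At daisy: go right to mint.
    At mint: go left to ash.
      At ash: go left to kale.
        kale is a leaf — visit kale.
      At ash: no right child.
      Visit ash.
    At mint: go right to hop.
      hop is a leaf — visit hop.
    Visit mint.
  Visit daisy.
At rose: go right to reed.
  At reed: no left child.
  At reed: go right to ivy.
    ivy is a leaf — visit ivy.
  Visit reed.
Visit rose.

aster fir kale ash hop mint daisy ivy reed rose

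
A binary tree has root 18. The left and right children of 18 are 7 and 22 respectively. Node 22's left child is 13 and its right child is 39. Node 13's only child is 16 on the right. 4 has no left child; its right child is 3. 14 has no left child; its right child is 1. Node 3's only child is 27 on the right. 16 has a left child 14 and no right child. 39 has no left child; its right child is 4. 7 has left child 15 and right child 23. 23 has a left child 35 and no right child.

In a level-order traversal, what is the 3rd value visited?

22

Level-order visits nodes level by level from the root, left to right within each level.
Level 0: 18
Level 1: 7, 22
Level 2: 15, 23, 13, 39
Level 3: 35, 16, 4
Level 4: 14, 3
Level 5: 1, 27
Full level-order sequence: 18, 7, 22, 15, 23, 13, 39, 35, 16, 4, 14, 3, 1, 27.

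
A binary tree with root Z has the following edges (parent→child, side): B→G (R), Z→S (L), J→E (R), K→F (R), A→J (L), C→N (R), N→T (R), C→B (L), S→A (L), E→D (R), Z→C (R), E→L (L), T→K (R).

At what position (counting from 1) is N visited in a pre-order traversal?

11

Pre-order visits the node, then its left subtree, then its right subtree.
Visit Z.
At Z: go left to S.
  Visit S.
  At S: go left to A.
    Visit A.
    At A: go left to J.
      Visit J.
      At J: no left child.
      At J: go right to E.
        Visit E.
        At E: go left to L.
          L is a leaf — visit L.
        At E: go right to D.
          D is a leaf — visit D.
    At A: no right child.
  At S: no right child.
At Z: go right to C.
  Visit C.
  At C: go left to B.
    Visit B.
    At B: no left child.
    At B: go right to G.
      G is a leaf — visit G.
  At C: go right to N.
    Visit N.
    At N: no left child.
    At N: go right to T.
      Visit T.
      At T: no left child.
      At T: go right to K.
        Visit K.
        At K: no left child.
        At K: go right to F.
          F is a leaf — visit F.
Full pre-order sequence: Z, S, A, J, E, L, D, C, B, G, N, T, K, F.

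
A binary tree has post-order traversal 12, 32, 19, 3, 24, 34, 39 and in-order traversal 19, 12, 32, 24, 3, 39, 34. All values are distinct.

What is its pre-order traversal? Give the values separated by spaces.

39 24 19 32 12 3 34

The last element of post-order is the root; it splits in-order into left and right subtrees.
Root 39: left subtree has 5 nodes {19, 12, 32, 24, 3}, right has 1 {34}.
  Root 24: left subtree has 3 nodes {19, 12, 32}, right has 1 {3}.
    Root 19: left subtree has 0 nodes { }, right has 2 {12, 32}.
      Root 32: left subtree has 1 node {12}, right has 0 { }.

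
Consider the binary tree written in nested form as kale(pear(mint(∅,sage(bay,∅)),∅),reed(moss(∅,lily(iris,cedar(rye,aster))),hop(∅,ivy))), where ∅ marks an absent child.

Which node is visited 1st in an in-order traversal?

In-order visits the left subtree, then the node, then the right subtree.
At kale: go left to pear.
  At pear: go left to mint.
    At mint: no left child.
    Visit mint.
    At mint: go right to sage.
      At sage: go left to bay.
        bay is a leaf — visit bay.
      Visit sage.
      At sage: no right child.
  Visit pear.
  At pear: no right child.
Visit kale.
At kale: go right to reed.
  At reed: go left to moss.
    At moss: no left child.
    Visit moss.
    At moss: go right to lily.
      At lily: go left to iris.
        iris is a leaf — visit iris.
      Visit lily.
      At lily: go right to cedar.
        At cedar: go left to rye.
          rye is a leaf — visit rye.
        Visit cedar.
        At cedar: go right to aster.
          aster is a leaf — visit aster.
  Visit reed.
  At reed: go right to hop.
    At hop: no left child.
    Visit hop.
    At hop: go right to ivy.
      ivy is a leaf — visit ivy.
Full in-order sequence: mint, bay, sage, pear, kale, moss, iris, lily, rye, cedar, aster, reed, hop, ivy.

mint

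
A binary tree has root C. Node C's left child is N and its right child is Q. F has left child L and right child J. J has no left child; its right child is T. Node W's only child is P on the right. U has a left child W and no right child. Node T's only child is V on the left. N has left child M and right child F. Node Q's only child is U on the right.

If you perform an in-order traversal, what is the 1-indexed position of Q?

In-order visits the left subtree, then the node, then the right subtree.
At C: go left to N.
  At N: go left to M.
    M is a leaf — visit M.
  Visit N.
  At N: go right to F.
    At F: go left to L.
      L is a leaf — visit L.
    Visit F.
    At F: go right to J.
      At J: no left child.
      Visit J.
      At J: go right to T.
        At T: go left to V.
          V is a leaf — visit V.
        Visit T.
        At T: no right child.
Visit C.
At C: go right to Q.
  At Q: no left child.
  Visit Q.
  At Q: go right to U.
    At U: go left to W.
      At W: no left child.
      Visit W.
      At W: go right to P.
        P is a leaf — visit P.
    Visit U.
    At U: no right child.
Full in-order sequence: M, N, L, F, J, V, T, C, Q, W, P, U.

9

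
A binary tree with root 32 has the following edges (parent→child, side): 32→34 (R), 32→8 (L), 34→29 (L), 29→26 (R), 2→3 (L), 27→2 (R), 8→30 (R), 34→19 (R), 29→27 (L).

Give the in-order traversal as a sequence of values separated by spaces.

In-order visits the left subtree, then the node, then the right subtree.
At 32: go left to 8.
  At 8: no left child.
  Visit 8.
  At 8: go right to 30.
    30 is a leaf — visit 30.
Visit 32.
At 32: go right to 34.
  At 34: go left to 29.
    At 29: go left to 27.
      At 27: no left child.
      Visit 27.
      At 27: go right to 2.
        At 2: go left to 3.
          3 is a leaf — visit 3.
        Visit 2.
        At 2: no right child.
    Visit 29.
    At 29: go right to 26.
      26 is a leaf — visit 26.
  Visit 34.
  At 34: go right to 19.
    19 is a leaf — visit 19.

8 30 32 27 3 2 29 26 34 19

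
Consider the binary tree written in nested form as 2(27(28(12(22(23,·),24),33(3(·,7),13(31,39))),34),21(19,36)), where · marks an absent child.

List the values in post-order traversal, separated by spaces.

23 22 24 12 7 3 31 39 13 33 28 34 27 19 36 21 2

Post-order visits the left subtree, then the right subtree, then the node.
At 2: go left to 27.
  At 27: go left to 28.
    At 28: go left to 12.
      At 12: go left to 22.
        At 22: go left to 23.
          23 is a leaf — visit 23.
        At 22: no right child.
        Visit 22.
      At 12: go right to 24.
        24 is a leaf — visit 24.
      Visit 12.
    At 28: go right to 33.
      At 33: go left to 3.
        At 3: no left child.
        At 3: go right to 7.
          7 is a leaf — visit 7.
        Visit 3.
      At 33: go right to 13.
        At 13: go left to 31.
          31 is a leaf — visit 31.
        At 13: go right to 39.
          39 is a leaf — visit 39.
        Visit 13.
      Visit 33.
    Visit 28.
  At 27: go right to 34.
    34 is a leaf — visit 34.
  Visit 27.
At 2: go right to 21.
  At 21: go left to 19.
    19 is a leaf — visit 19.
  At 21: go right to 36.
    36 is a leaf — visit 36.
  Visit 21.
Visit 2.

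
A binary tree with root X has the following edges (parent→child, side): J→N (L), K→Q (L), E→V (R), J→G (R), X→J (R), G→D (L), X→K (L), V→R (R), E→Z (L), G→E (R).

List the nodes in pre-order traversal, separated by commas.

Pre-order visits the node, then its left subtree, then its right subtree.
Visit X.
At X: go left to K.
  Visit K.
  At K: go left to Q.
    Q is a leaf — visit Q.
  At K: no right child.
At X: go right to J.
  Visit J.
  At J: go left to N.
    N is a leaf — visit N.
  At J: go right to G.
    Visit G.
    At G: go left to D.
      D is a leaf — visit D.
    At G: go right to E.
      Visit E.
      At E: go left to Z.
        Z is a leaf — visit Z.
      At E: go right to V.
        Visit V.
        At V: no left child.
        At V: go right to R.
          R is a leaf — visit R.

X, K, Q, J, N, G, D, E, Z, V, R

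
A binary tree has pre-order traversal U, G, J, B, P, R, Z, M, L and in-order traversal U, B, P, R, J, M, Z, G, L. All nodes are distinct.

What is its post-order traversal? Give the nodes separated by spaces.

The first element of pre-order is the root; it splits in-order into left and right subtrees.
Root U: left subtree has 0 nodes { }, right has 8 {B, P, R, J, M, Z, G, L}.
  Root G: left subtree has 6 nodes {B, P, R, J, M, Z}, right has 1 {L}.
    Root J: left subtree has 3 nodes {B, P, R}, right has 2 {M, Z}.
      Root B: left subtree has 0 nodes { }, right has 2 {P, R}.
        Root P: left subtree has 0 nodes { }, right has 1 {R}.
      Root Z: left subtree has 1 node {M}, right has 0 { }.

R P B M Z J L G U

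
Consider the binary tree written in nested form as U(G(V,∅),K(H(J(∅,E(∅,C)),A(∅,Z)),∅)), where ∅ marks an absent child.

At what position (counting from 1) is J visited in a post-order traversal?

Post-order visits the left subtree, then the right subtree, then the node.
At U: go left to G.
  At G: go left to V.
    V is a leaf — visit V.
  At G: no right child.
  Visit G.
At U: go right to K.
  At K: go left to H.
    At H: go left to J.
      At J: no left child.
      At J: go right to E.
        At E: no left child.
        At E: go right to C.
          C is a leaf — visit C.
        Visit E.
      Visit J.
    At H: go right to A.
      At A: no left child.
      At A: go right to Z.
        Z is a leaf — visit Z.
      Visit A.
    Visit H.
  At K: no right child.
  Visit K.
Visit U.
Full post-order sequence: V, G, C, E, J, Z, A, H, K, U.

5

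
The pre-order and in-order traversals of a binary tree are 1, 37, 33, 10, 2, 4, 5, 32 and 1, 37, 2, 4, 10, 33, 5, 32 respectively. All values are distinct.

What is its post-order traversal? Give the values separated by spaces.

The first element of pre-order is the root; it splits in-order into left and right subtrees.
Root 1: left subtree has 0 nodes { }, right has 7 {37, 2, 4, 10, 33, 5, 32}.
  Root 37: left subtree has 0 nodes { }, right has 6 {2, 4, 10, 33, 5, 32}.
    Root 33: left subtree has 3 nodes {2, 4, 10}, right has 2 {5, 32}.
      Root 10: left subtree has 2 nodes {2, 4}, right has 0 { }.
        Root 2: left subtree has 0 nodes { }, right has 1 {4}.
      Root 5: left subtree has 0 nodes { }, right has 1 {32}.

4 2 10 32 5 33 37 1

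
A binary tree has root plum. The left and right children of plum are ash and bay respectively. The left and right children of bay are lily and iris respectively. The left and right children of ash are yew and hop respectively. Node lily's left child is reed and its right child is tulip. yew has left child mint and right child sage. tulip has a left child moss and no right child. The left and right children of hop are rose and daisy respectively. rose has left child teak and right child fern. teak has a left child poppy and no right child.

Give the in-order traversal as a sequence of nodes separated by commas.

mint, yew, sage, ash, poppy, teak, rose, fern, hop, daisy, plum, reed, lily, moss, tulip, bay, iris

In-order visits the left subtree, then the node, then the right subtree.
At plum: go left to ash.
  At ash: go left to yew.
    At yew: go left to mint.
      mint is a leaf — visit mint.
    Visit yew.
    At yew: go right to sage.
      sage is a leaf — visit sage.
  Visit ash.
  At ash: go right to hop.
    At hop: go left to rose.
      At rose: go left to teak.
        At teak: go left to poppy.
          poppy is a leaf — visit poppy.
        Visit teak.
        At teak: no right child.
      Visit rose.
      At rose: go right to fern.
        fern is a leaf — visit fern.
    Visit hop.
    At hop: go right to daisy.
      daisy is a leaf — visit daisy.
Visit plum.
At plum: go right to bay.
  At bay: go left to lily.
    At lily: go left to reed.
      reed is a leaf — visit reed.
    Visit lily.
    At lily: go right to tulip.
      At tulip: go left to moss.
        moss is a leaf — visit moss.
      Visit tulip.
      At tulip: no right child.
  Visit bay.
  At bay: go right to iris.
    iris is a leaf — visit iris.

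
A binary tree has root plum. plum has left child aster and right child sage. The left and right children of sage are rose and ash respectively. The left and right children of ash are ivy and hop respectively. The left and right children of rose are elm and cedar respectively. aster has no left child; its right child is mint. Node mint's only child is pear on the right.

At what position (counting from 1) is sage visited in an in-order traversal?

In-order visits the left subtree, then the node, then the right subtree.
At plum: go left to aster.
  At aster: no left child.
  Visit aster.
  At aster: go right to mint.
    At mint: no left child.
    Visit mint.
    At mint: go right to pear.
      pear is a leaf — visit pear.
Visit plum.
At plum: go right to sage.
  At sage: go left to rose.
    At rose: go left to elm.
      elm is a leaf — visit elm.
    Visit rose.
    At rose: go right to cedar.
      cedar is a leaf — visit cedar.
  Visit sage.
  At sage: go right to ash.
    At ash: go left to ivy.
      ivy is a leaf — visit ivy.
    Visit ash.
    At ash: go right to hop.
      hop is a leaf — visit hop.
Full in-order sequence: aster, mint, pear, plum, elm, rose, cedar, sage, ivy, ash, hop.

8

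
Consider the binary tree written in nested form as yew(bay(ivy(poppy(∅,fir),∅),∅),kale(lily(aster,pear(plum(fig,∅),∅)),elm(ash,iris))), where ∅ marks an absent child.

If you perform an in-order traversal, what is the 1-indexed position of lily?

In-order visits the left subtree, then the node, then the right subtree.
At yew: go left to bay.
  At bay: go left to ivy.
    At ivy: go left to poppy.
      At poppy: no left child.
      Visit poppy.
      At poppy: go right to fir.
        fir is a leaf — visit fir.
    Visit ivy.
    At ivy: no right child.
  Visit bay.
  At bay: no right child.
Visit yew.
At yew: go right to kale.
  At kale: go left to lily.
    At lily: go left to aster.
      aster is a leaf — visit aster.
    Visit lily.
    At lily: go right to pear.
      At pear: go left to plum.
        At plum: go left to fig.
          fig is a leaf — visit fig.
        Visit plum.
        At plum: no right child.
      Visit pear.
      At pear: no right child.
  Visit kale.
  At kale: go right to elm.
    At elm: go left to ash.
      ash is a leaf — visit ash.
    Visit elm.
    At elm: go right to iris.
      iris is a leaf — visit iris.
Full in-order sequence: poppy, fir, ivy, bay, yew, aster, lily, fig, plum, pear, kale, ash, elm, iris.

7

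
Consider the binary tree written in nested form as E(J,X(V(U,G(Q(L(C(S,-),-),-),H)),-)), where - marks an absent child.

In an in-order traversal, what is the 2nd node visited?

E

In-order visits the left subtree, then the node, then the right subtree.
At E: go left to J.
  J is a leaf — visit J.
Visit E.
At E: go right to X.
  At X: go left to V.
    At V: go left to U.
      U is a leaf — visit U.
    Visit V.
    At V: go right to G.
      At G: go left to Q.
        At Q: go left to L.
          At L: go left to C.
            At C: go left to S.
              S is a leaf — visit S.
            Visit C.
            At C: no right child.
          Visit L.
          At L: no right child.
        Visit Q.
        At Q: no right child.
      Visit G.
      At G: go right to H.
        H is a leaf — visit H.
  Visit X.
  At X: no right child.
Full in-order sequence: J, E, U, V, S, C, L, Q, G, H, X.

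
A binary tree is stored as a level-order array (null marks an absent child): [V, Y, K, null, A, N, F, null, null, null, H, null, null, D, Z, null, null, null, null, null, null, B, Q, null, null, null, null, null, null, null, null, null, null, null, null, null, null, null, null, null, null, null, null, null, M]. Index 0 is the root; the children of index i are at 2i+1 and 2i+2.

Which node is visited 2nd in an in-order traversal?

In-order visits the left subtree, then the node, then the right subtree.
At V: go left to Y.
  At Y: no left child.
  Visit Y.
  At Y: go right to A.
    At A: no left child.
    Visit A.
    At A: go right to H.
      At H: go left to B.
        At B: no left child.
        Visit B.
        At B: go right to M.
          M is a leaf — visit M.
      Visit H.
      At H: go right to Q.
        Q is a leaf — visit Q.
Visit V.
At V: go right to K.
  At K: go left to N.
    N is a leaf — visit N.
  Visit K.
  At K: go right to F.
    At F: go left to D.
      D is a leaf — visit D.
    Visit F.
    At F: go right to Z.
      Z is a leaf — visit Z.
Full in-order sequence: Y, A, B, M, H, Q, V, N, K, D, F, Z.

A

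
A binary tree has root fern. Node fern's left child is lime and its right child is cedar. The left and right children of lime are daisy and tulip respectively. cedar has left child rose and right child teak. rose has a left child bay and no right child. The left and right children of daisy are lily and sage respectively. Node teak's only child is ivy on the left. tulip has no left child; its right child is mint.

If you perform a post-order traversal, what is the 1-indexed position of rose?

Post-order visits the left subtree, then the right subtree, then the node.
At fern: go left to lime.
  At lime: go left to daisy.
    At daisy: go left to lily.
      lily is a leaf — visit lily.
    At daisy: go right to sage.
      sage is a leaf — visit sage.
    Visit daisy.
  At lime: go right to tulip.
    At tulip: no left child.
    At tulip: go right to mint.
      mint is a leaf — visit mint.
    Visit tulip.
  Visit lime.
At fern: go right to cedar.
  At cedar: go left to rose.
    At rose: go left to bay.
      bay is a leaf — visit bay.
    At rose: no right child.
    Visit rose.
  At cedar: go right to teak.
    At teak: go left to ivy.
      ivy is a leaf — visit ivy.
    At teak: no right child.
    Visit teak.
  Visit cedar.
Visit fern.
Full post-order sequence: lily, sage, daisy, mint, tulip, lime, bay, rose, ivy, teak, cedar, fern.

8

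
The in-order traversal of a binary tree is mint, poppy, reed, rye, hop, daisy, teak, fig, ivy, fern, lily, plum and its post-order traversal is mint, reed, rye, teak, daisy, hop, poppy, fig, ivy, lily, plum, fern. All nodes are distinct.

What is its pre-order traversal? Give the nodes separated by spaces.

The last element of post-order is the root; it splits in-order into left and right subtrees.
Root fern: left subtree has 9 nodes {mint, poppy, reed, rye, hop, daisy, teak, fig, ivy}, right has 2 {lily, plum}.
  Root ivy: left subtree has 8 nodes {mint, poppy, reed, rye, hop, daisy, teak, fig}, right has 0 { }.
    Root fig: left subtree has 7 nodes {mint, poppy, reed, rye, hop, daisy, teak}, right has 0 { }.
      Root poppy: left subtree has 1 node {mint}, right has 5 {reed, rye, hop, daisy, teak}.
        Root hop: left subtree has 2 nodes {reed, rye}, right has 2 {daisy, teak}.
          Root rye: left subtree has 1 node {reed}, right has 0 { }.
          Root daisy: left subtree has 0 nodes { }, right has 1 {teak}.
  Root plum: left subtree has 1 node {lily}, right has 0 { }.

fern ivy fig poppy mint hop rye reed daisy teak plum lily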